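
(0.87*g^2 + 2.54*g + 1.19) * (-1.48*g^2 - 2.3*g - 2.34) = -1.2876*g^4 - 5.7602*g^3 - 9.639*g^2 - 8.6806*g - 2.7846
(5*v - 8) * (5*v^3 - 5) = 25*v^4 - 40*v^3 - 25*v + 40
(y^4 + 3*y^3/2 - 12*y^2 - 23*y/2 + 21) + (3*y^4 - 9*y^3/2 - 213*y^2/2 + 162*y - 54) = 4*y^4 - 3*y^3 - 237*y^2/2 + 301*y/2 - 33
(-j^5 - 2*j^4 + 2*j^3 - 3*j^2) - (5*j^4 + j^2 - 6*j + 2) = -j^5 - 7*j^4 + 2*j^3 - 4*j^2 + 6*j - 2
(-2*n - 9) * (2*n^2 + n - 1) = -4*n^3 - 20*n^2 - 7*n + 9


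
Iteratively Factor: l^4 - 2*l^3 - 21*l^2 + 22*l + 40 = (l + 4)*(l^3 - 6*l^2 + 3*l + 10) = (l + 1)*(l + 4)*(l^2 - 7*l + 10) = (l - 2)*(l + 1)*(l + 4)*(l - 5)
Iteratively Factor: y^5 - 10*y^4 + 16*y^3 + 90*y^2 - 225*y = (y)*(y^4 - 10*y^3 + 16*y^2 + 90*y - 225) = y*(y - 5)*(y^3 - 5*y^2 - 9*y + 45) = y*(y - 5)*(y + 3)*(y^2 - 8*y + 15) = y*(y - 5)^2*(y + 3)*(y - 3)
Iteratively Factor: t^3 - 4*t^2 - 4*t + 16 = (t - 2)*(t^2 - 2*t - 8) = (t - 4)*(t - 2)*(t + 2)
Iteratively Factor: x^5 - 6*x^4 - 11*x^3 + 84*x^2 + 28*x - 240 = (x - 4)*(x^4 - 2*x^3 - 19*x^2 + 8*x + 60) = (x - 4)*(x - 2)*(x^3 - 19*x - 30) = (x - 4)*(x - 2)*(x + 3)*(x^2 - 3*x - 10) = (x - 5)*(x - 4)*(x - 2)*(x + 3)*(x + 2)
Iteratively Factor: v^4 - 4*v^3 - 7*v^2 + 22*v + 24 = (v + 2)*(v^3 - 6*v^2 + 5*v + 12) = (v - 3)*(v + 2)*(v^2 - 3*v - 4) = (v - 4)*(v - 3)*(v + 2)*(v + 1)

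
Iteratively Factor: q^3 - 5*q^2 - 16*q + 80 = (q - 4)*(q^2 - q - 20) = (q - 4)*(q + 4)*(q - 5)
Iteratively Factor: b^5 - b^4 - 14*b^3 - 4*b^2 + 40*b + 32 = (b - 2)*(b^4 + b^3 - 12*b^2 - 28*b - 16) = (b - 2)*(b + 2)*(b^3 - b^2 - 10*b - 8) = (b - 2)*(b + 1)*(b + 2)*(b^2 - 2*b - 8) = (b - 2)*(b + 1)*(b + 2)^2*(b - 4)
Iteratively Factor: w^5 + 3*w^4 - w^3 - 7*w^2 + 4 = (w + 1)*(w^4 + 2*w^3 - 3*w^2 - 4*w + 4) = (w + 1)*(w + 2)*(w^3 - 3*w + 2) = (w + 1)*(w + 2)^2*(w^2 - 2*w + 1) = (w - 1)*(w + 1)*(w + 2)^2*(w - 1)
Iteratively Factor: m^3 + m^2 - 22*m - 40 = (m + 2)*(m^2 - m - 20) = (m + 2)*(m + 4)*(m - 5)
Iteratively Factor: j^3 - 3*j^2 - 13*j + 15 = (j - 1)*(j^2 - 2*j - 15) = (j - 5)*(j - 1)*(j + 3)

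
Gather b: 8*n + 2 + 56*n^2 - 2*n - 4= 56*n^2 + 6*n - 2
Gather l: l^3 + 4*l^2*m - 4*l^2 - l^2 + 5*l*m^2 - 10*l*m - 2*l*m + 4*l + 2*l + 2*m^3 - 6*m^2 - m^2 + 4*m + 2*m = l^3 + l^2*(4*m - 5) + l*(5*m^2 - 12*m + 6) + 2*m^3 - 7*m^2 + 6*m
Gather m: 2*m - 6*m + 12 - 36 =-4*m - 24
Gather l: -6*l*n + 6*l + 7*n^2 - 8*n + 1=l*(6 - 6*n) + 7*n^2 - 8*n + 1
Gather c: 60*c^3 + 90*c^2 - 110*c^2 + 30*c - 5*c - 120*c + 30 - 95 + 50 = 60*c^3 - 20*c^2 - 95*c - 15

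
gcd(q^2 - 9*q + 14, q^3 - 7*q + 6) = q - 2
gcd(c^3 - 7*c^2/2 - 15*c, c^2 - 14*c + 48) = c - 6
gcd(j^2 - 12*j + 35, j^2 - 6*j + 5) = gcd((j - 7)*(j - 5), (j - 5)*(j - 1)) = j - 5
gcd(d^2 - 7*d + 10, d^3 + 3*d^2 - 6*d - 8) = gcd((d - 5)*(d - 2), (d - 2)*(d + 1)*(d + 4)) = d - 2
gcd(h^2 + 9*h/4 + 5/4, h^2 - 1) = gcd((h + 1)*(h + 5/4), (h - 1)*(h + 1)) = h + 1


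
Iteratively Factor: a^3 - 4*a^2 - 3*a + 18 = (a - 3)*(a^2 - a - 6) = (a - 3)*(a + 2)*(a - 3)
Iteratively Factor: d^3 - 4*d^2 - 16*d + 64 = (d - 4)*(d^2 - 16) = (d - 4)^2*(d + 4)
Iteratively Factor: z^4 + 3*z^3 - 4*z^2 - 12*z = (z)*(z^3 + 3*z^2 - 4*z - 12) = z*(z + 3)*(z^2 - 4) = z*(z - 2)*(z + 3)*(z + 2)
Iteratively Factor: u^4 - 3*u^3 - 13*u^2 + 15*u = (u)*(u^3 - 3*u^2 - 13*u + 15) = u*(u + 3)*(u^2 - 6*u + 5) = u*(u - 1)*(u + 3)*(u - 5)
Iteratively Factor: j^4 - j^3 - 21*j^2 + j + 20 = (j + 1)*(j^3 - 2*j^2 - 19*j + 20) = (j - 5)*(j + 1)*(j^2 + 3*j - 4) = (j - 5)*(j - 1)*(j + 1)*(j + 4)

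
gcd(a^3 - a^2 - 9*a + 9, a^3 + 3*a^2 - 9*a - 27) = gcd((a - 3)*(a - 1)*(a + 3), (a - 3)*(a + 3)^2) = a^2 - 9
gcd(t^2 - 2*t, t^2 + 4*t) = t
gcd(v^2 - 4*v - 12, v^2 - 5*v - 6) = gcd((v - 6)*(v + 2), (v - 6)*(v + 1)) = v - 6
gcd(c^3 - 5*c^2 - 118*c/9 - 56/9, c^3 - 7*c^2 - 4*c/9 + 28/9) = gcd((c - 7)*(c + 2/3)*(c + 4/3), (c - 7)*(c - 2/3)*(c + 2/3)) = c^2 - 19*c/3 - 14/3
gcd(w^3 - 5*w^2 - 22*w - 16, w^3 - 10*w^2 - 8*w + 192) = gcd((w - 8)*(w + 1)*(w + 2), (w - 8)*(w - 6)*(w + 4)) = w - 8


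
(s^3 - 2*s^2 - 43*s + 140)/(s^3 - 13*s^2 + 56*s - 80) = (s + 7)/(s - 4)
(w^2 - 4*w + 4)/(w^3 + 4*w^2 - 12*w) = (w - 2)/(w*(w + 6))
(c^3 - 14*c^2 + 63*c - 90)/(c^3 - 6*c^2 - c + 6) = (c^2 - 8*c + 15)/(c^2 - 1)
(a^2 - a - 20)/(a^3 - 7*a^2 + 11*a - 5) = (a + 4)/(a^2 - 2*a + 1)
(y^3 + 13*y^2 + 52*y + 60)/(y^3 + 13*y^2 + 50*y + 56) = (y^2 + 11*y + 30)/(y^2 + 11*y + 28)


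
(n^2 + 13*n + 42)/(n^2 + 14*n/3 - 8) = 3*(n + 7)/(3*n - 4)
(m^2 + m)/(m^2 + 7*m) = (m + 1)/(m + 7)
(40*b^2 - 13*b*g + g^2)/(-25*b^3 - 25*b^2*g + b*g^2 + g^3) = (-8*b + g)/(5*b^2 + 6*b*g + g^2)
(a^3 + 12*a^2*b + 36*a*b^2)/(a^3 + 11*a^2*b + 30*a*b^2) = (a + 6*b)/(a + 5*b)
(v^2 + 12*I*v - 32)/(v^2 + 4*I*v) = (v + 8*I)/v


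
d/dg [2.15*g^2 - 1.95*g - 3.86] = 4.3*g - 1.95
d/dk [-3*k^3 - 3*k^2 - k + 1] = -9*k^2 - 6*k - 1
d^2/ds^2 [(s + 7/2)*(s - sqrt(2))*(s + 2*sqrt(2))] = 6*s + 2*sqrt(2) + 7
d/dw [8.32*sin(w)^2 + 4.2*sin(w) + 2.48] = (16.64*sin(w) + 4.2)*cos(w)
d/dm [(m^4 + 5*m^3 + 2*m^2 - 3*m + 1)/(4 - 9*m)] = (-27*m^4 - 74*m^3 + 42*m^2 + 16*m - 3)/(81*m^2 - 72*m + 16)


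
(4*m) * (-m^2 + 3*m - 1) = -4*m^3 + 12*m^2 - 4*m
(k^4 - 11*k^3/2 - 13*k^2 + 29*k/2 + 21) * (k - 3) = k^5 - 17*k^4/2 + 7*k^3/2 + 107*k^2/2 - 45*k/2 - 63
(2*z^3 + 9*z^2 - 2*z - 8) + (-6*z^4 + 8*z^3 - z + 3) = -6*z^4 + 10*z^3 + 9*z^2 - 3*z - 5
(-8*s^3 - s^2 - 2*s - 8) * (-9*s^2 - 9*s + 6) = 72*s^5 + 81*s^4 - 21*s^3 + 84*s^2 + 60*s - 48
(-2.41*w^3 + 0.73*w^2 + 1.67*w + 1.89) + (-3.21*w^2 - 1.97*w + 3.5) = -2.41*w^3 - 2.48*w^2 - 0.3*w + 5.39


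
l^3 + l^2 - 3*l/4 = l*(l - 1/2)*(l + 3/2)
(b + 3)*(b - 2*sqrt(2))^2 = b^3 - 4*sqrt(2)*b^2 + 3*b^2 - 12*sqrt(2)*b + 8*b + 24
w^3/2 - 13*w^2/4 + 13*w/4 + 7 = (w/2 + 1/2)*(w - 4)*(w - 7/2)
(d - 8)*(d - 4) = d^2 - 12*d + 32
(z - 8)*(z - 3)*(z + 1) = z^3 - 10*z^2 + 13*z + 24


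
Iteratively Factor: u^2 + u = (u)*(u + 1)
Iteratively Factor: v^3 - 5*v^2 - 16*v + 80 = (v - 5)*(v^2 - 16) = (v - 5)*(v - 4)*(v + 4)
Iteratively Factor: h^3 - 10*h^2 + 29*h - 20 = (h - 5)*(h^2 - 5*h + 4) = (h - 5)*(h - 4)*(h - 1)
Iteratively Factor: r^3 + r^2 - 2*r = (r)*(r^2 + r - 2) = r*(r - 1)*(r + 2)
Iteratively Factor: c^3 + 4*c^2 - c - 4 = (c + 4)*(c^2 - 1) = (c + 1)*(c + 4)*(c - 1)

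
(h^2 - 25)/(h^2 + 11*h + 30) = (h - 5)/(h + 6)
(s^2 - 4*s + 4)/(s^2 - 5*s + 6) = (s - 2)/(s - 3)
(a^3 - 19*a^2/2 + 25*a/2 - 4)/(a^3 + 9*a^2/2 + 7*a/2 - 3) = (a^2 - 9*a + 8)/(a^2 + 5*a + 6)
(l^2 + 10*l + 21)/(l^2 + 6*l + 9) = (l + 7)/(l + 3)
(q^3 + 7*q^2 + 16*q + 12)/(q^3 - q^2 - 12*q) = (q^2 + 4*q + 4)/(q*(q - 4))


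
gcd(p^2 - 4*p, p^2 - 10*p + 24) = p - 4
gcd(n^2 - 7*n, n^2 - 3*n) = n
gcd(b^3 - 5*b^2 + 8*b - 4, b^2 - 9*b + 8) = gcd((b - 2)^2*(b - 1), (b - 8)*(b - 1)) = b - 1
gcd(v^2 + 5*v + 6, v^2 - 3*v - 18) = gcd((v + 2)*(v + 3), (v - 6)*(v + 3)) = v + 3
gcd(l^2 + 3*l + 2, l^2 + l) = l + 1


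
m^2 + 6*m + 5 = (m + 1)*(m + 5)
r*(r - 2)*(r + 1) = r^3 - r^2 - 2*r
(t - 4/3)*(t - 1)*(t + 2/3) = t^3 - 5*t^2/3 - 2*t/9 + 8/9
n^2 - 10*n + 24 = (n - 6)*(n - 4)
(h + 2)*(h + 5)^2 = h^3 + 12*h^2 + 45*h + 50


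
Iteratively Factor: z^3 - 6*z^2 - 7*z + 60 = (z + 3)*(z^2 - 9*z + 20) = (z - 4)*(z + 3)*(z - 5)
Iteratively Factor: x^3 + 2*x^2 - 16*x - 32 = (x + 4)*(x^2 - 2*x - 8) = (x + 2)*(x + 4)*(x - 4)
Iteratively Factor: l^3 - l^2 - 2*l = (l)*(l^2 - l - 2) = l*(l - 2)*(l + 1)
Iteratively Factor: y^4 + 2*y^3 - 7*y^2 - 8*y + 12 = (y + 2)*(y^3 - 7*y + 6) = (y - 1)*(y + 2)*(y^2 + y - 6) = (y - 2)*(y - 1)*(y + 2)*(y + 3)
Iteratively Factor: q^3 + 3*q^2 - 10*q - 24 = (q - 3)*(q^2 + 6*q + 8) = (q - 3)*(q + 2)*(q + 4)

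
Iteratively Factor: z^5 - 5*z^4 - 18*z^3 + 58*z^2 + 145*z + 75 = (z + 1)*(z^4 - 6*z^3 - 12*z^2 + 70*z + 75) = (z - 5)*(z + 1)*(z^3 - z^2 - 17*z - 15) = (z - 5)*(z + 1)^2*(z^2 - 2*z - 15) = (z - 5)*(z + 1)^2*(z + 3)*(z - 5)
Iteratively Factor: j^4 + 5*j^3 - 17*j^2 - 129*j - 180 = (j - 5)*(j^3 + 10*j^2 + 33*j + 36) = (j - 5)*(j + 3)*(j^2 + 7*j + 12) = (j - 5)*(j + 3)^2*(j + 4)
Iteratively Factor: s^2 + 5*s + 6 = (s + 2)*(s + 3)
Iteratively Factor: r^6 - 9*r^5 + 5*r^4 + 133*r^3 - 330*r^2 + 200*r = (r - 2)*(r^5 - 7*r^4 - 9*r^3 + 115*r^2 - 100*r) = (r - 2)*(r - 1)*(r^4 - 6*r^3 - 15*r^2 + 100*r) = (r - 5)*(r - 2)*(r - 1)*(r^3 - r^2 - 20*r) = r*(r - 5)*(r - 2)*(r - 1)*(r^2 - r - 20) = r*(r - 5)^2*(r - 2)*(r - 1)*(r + 4)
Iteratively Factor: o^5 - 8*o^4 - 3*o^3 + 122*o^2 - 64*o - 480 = (o - 4)*(o^4 - 4*o^3 - 19*o^2 + 46*o + 120) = (o - 4)*(o + 2)*(o^3 - 6*o^2 - 7*o + 60) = (o - 4)*(o + 2)*(o + 3)*(o^2 - 9*o + 20) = (o - 5)*(o - 4)*(o + 2)*(o + 3)*(o - 4)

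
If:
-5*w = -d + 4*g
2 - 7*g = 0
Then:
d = 5*w + 8/7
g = 2/7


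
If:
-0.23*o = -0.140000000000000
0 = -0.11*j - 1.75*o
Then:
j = -9.68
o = 0.61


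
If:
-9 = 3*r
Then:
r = -3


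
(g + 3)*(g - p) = g^2 - g*p + 3*g - 3*p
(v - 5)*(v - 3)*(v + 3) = v^3 - 5*v^2 - 9*v + 45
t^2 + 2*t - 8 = (t - 2)*(t + 4)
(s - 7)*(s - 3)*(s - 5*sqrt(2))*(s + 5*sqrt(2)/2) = s^4 - 10*s^3 - 5*sqrt(2)*s^3/2 - 4*s^2 + 25*sqrt(2)*s^2 - 105*sqrt(2)*s/2 + 250*s - 525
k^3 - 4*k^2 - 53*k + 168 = (k - 8)*(k - 3)*(k + 7)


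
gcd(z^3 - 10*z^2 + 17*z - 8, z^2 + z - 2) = z - 1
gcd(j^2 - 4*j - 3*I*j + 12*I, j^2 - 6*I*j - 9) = j - 3*I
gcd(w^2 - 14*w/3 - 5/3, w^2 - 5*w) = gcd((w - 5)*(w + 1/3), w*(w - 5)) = w - 5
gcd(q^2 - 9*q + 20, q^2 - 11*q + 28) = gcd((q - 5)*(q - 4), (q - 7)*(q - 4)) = q - 4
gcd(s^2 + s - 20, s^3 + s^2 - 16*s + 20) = s + 5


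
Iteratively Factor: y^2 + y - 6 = (y + 3)*(y - 2)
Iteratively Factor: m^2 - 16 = (m - 4)*(m + 4)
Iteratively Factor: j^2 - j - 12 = (j - 4)*(j + 3)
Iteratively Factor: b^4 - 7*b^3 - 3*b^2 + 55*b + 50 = (b - 5)*(b^3 - 2*b^2 - 13*b - 10) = (b - 5)*(b + 2)*(b^2 - 4*b - 5) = (b - 5)*(b + 1)*(b + 2)*(b - 5)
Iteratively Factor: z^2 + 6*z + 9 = (z + 3)*(z + 3)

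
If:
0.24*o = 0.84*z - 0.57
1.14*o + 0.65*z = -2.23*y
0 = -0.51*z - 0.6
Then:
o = -6.49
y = 3.66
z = -1.18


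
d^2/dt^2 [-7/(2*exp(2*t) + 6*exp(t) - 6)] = 7*(-2*(2*exp(t) + 3)^2*exp(t) + (4*exp(t) + 3)*(exp(2*t) + 3*exp(t) - 3))*exp(t)/(2*(exp(2*t) + 3*exp(t) - 3)^3)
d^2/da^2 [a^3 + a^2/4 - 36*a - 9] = 6*a + 1/2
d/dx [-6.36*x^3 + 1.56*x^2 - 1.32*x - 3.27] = -19.08*x^2 + 3.12*x - 1.32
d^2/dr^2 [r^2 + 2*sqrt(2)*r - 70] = 2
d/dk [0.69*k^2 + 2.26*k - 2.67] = 1.38*k + 2.26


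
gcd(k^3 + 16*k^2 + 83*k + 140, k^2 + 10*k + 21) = k + 7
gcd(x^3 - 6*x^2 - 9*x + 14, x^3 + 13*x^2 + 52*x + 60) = x + 2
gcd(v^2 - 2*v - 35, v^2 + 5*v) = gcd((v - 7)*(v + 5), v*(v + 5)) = v + 5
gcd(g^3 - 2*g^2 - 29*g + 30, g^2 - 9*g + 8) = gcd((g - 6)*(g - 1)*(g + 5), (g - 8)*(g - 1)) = g - 1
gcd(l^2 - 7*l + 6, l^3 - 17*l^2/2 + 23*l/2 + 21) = l - 6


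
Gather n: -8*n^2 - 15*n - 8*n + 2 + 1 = -8*n^2 - 23*n + 3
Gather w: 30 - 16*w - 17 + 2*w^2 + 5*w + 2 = 2*w^2 - 11*w + 15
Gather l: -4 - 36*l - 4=-36*l - 8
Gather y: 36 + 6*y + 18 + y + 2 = 7*y + 56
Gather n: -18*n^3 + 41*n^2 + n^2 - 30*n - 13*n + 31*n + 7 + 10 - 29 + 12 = -18*n^3 + 42*n^2 - 12*n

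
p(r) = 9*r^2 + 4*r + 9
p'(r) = 18*r + 4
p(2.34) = 67.64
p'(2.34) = 46.12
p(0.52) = 13.51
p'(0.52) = 13.36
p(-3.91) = 130.95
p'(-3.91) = -66.38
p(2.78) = 89.68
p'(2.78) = 54.04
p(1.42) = 32.83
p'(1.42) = 29.56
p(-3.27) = 92.16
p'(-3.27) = -54.86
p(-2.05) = 38.62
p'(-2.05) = -32.90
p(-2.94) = 75.03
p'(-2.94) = -48.92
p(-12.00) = 1257.00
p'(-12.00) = -212.00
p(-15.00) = 1974.00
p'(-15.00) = -266.00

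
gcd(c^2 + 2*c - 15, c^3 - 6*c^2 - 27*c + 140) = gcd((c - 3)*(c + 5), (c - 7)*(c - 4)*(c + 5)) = c + 5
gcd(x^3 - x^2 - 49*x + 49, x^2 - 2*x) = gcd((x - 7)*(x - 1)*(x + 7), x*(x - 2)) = 1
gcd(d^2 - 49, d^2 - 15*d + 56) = d - 7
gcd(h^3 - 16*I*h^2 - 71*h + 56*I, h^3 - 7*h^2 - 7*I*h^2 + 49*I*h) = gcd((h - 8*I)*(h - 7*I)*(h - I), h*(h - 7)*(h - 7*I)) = h - 7*I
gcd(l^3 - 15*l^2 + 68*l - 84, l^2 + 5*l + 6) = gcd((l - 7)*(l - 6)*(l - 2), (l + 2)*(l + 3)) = 1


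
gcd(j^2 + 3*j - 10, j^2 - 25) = j + 5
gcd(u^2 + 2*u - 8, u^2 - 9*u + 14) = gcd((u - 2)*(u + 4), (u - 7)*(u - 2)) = u - 2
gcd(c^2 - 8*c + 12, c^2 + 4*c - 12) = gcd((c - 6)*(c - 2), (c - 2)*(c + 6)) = c - 2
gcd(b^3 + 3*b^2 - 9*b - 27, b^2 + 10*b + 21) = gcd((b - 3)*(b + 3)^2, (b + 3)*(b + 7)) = b + 3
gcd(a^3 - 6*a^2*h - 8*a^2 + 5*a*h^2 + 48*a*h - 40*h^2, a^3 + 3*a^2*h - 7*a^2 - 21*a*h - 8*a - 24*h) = a - 8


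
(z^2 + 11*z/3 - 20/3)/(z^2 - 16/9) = 3*(z + 5)/(3*z + 4)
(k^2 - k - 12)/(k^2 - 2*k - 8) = (k + 3)/(k + 2)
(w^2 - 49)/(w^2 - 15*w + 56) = (w + 7)/(w - 8)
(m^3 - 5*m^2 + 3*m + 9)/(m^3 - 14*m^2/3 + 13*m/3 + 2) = 3*(m^2 - 2*m - 3)/(3*m^2 - 5*m - 2)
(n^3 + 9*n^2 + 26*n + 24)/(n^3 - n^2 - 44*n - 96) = (n + 2)/(n - 8)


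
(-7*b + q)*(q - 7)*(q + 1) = -7*b*q^2 + 42*b*q + 49*b + q^3 - 6*q^2 - 7*q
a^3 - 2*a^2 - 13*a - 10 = (a - 5)*(a + 1)*(a + 2)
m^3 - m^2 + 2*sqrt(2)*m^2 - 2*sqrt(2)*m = m*(m - 1)*(m + 2*sqrt(2))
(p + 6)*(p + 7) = p^2 + 13*p + 42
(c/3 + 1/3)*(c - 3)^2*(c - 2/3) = c^4/3 - 17*c^3/9 + 19*c^2/9 + 7*c/3 - 2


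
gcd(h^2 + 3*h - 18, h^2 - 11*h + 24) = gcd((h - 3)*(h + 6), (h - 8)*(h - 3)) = h - 3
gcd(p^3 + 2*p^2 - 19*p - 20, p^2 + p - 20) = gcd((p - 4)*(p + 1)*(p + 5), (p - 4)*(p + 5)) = p^2 + p - 20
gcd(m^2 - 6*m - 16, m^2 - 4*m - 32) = m - 8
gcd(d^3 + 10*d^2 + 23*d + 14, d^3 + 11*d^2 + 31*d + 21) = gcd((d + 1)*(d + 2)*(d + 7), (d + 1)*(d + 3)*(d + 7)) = d^2 + 8*d + 7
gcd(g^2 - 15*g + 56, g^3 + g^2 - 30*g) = 1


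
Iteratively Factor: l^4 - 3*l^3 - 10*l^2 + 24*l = (l + 3)*(l^3 - 6*l^2 + 8*l) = l*(l + 3)*(l^2 - 6*l + 8) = l*(l - 4)*(l + 3)*(l - 2)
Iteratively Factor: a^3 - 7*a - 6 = (a + 2)*(a^2 - 2*a - 3) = (a - 3)*(a + 2)*(a + 1)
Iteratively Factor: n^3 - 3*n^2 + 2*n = (n)*(n^2 - 3*n + 2) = n*(n - 2)*(n - 1)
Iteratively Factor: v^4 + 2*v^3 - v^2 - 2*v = (v - 1)*(v^3 + 3*v^2 + 2*v) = (v - 1)*(v + 1)*(v^2 + 2*v) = v*(v - 1)*(v + 1)*(v + 2)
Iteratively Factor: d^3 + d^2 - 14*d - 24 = (d + 2)*(d^2 - d - 12) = (d - 4)*(d + 2)*(d + 3)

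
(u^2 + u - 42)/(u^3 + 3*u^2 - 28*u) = (u - 6)/(u*(u - 4))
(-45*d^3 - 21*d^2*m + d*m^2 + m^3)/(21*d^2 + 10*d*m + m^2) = (-15*d^2 - 2*d*m + m^2)/(7*d + m)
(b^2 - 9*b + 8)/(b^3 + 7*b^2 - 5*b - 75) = (b^2 - 9*b + 8)/(b^3 + 7*b^2 - 5*b - 75)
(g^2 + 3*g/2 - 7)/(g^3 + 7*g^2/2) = (g - 2)/g^2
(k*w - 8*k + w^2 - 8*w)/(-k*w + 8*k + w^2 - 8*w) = (k + w)/(-k + w)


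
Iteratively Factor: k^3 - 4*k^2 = (k - 4)*(k^2) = k*(k - 4)*(k)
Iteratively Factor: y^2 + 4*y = (y)*(y + 4)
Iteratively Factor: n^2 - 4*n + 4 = (n - 2)*(n - 2)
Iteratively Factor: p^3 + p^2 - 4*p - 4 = (p + 1)*(p^2 - 4) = (p + 1)*(p + 2)*(p - 2)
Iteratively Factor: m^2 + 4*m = (m + 4)*(m)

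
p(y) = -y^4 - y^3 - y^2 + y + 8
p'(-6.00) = 769.00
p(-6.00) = -1114.00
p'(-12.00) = 6505.00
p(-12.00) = -19156.00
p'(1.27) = -14.57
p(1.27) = 3.01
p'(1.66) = -28.88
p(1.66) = -5.26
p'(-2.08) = 28.18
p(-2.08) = -8.13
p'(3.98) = -306.66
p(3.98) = -317.82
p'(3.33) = -186.63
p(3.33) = -159.65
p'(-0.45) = 1.66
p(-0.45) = 7.40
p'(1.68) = -29.79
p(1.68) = -5.85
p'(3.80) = -269.41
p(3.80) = -266.03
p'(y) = -4*y^3 - 3*y^2 - 2*y + 1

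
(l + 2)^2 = l^2 + 4*l + 4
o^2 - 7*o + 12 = (o - 4)*(o - 3)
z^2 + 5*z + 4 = (z + 1)*(z + 4)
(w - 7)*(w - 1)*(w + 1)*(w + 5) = w^4 - 2*w^3 - 36*w^2 + 2*w + 35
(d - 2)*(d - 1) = d^2 - 3*d + 2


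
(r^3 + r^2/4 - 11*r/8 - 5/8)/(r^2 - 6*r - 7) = (8*r^2 - 6*r - 5)/(8*(r - 7))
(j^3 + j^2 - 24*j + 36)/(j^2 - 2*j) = j + 3 - 18/j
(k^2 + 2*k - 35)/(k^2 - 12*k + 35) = (k + 7)/(k - 7)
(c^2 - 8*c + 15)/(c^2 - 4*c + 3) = (c - 5)/(c - 1)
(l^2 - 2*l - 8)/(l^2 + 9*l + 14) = (l - 4)/(l + 7)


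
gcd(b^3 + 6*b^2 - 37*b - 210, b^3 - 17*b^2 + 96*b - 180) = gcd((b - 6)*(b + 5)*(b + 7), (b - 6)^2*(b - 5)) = b - 6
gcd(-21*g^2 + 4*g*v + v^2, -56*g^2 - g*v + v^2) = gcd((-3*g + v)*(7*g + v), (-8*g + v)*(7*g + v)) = 7*g + v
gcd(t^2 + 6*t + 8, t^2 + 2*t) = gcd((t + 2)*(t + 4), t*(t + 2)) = t + 2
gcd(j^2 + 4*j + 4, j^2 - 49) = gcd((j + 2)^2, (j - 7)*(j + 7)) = 1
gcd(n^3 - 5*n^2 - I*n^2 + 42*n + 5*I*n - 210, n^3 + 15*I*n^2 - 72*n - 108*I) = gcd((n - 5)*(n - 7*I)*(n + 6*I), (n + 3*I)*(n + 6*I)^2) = n + 6*I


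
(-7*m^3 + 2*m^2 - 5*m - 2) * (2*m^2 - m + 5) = -14*m^5 + 11*m^4 - 47*m^3 + 11*m^2 - 23*m - 10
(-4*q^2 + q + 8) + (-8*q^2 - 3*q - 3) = -12*q^2 - 2*q + 5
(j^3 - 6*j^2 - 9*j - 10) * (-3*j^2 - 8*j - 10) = -3*j^5 + 10*j^4 + 65*j^3 + 162*j^2 + 170*j + 100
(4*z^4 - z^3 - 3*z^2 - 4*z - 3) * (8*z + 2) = 32*z^5 - 26*z^3 - 38*z^2 - 32*z - 6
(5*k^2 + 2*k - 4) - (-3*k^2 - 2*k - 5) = 8*k^2 + 4*k + 1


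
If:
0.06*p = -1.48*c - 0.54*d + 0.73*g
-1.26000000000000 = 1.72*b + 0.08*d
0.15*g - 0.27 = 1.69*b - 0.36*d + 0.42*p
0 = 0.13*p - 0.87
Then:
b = 0.0159066808059385*g - 0.927971286401827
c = 0.61802470551145*g - 1.80424668693492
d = 4.20138265763929 - 0.341993637327678*g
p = 6.69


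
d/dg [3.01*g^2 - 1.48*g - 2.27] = 6.02*g - 1.48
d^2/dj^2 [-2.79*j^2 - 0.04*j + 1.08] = -5.58000000000000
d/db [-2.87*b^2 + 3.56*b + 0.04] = 3.56 - 5.74*b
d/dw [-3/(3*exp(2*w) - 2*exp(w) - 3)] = (18*exp(w) - 6)*exp(w)/(-3*exp(2*w) + 2*exp(w) + 3)^2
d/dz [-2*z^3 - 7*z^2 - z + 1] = -6*z^2 - 14*z - 1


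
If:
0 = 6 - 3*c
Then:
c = 2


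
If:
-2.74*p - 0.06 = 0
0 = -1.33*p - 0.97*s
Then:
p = -0.02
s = 0.03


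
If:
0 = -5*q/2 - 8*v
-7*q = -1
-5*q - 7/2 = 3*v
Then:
No Solution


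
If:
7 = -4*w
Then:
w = -7/4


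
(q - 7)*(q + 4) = q^2 - 3*q - 28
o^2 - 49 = (o - 7)*(o + 7)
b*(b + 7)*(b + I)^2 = b^4 + 7*b^3 + 2*I*b^3 - b^2 + 14*I*b^2 - 7*b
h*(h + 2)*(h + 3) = h^3 + 5*h^2 + 6*h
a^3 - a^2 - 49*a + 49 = (a - 7)*(a - 1)*(a + 7)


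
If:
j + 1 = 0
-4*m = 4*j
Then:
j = -1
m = 1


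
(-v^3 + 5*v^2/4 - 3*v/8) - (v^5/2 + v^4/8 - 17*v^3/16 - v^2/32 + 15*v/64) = -v^5/2 - v^4/8 + v^3/16 + 41*v^2/32 - 39*v/64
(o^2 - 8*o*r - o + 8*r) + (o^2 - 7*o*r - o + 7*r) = 2*o^2 - 15*o*r - 2*o + 15*r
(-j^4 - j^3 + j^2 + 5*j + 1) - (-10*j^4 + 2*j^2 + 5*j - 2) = 9*j^4 - j^3 - j^2 + 3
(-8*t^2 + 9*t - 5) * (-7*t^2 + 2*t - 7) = 56*t^4 - 79*t^3 + 109*t^2 - 73*t + 35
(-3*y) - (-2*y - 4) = 4 - y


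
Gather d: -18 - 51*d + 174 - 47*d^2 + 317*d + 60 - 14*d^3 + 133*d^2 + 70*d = -14*d^3 + 86*d^2 + 336*d + 216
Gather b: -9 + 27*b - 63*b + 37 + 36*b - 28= 0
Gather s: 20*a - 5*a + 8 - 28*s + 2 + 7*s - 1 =15*a - 21*s + 9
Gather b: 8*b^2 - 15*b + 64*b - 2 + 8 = 8*b^2 + 49*b + 6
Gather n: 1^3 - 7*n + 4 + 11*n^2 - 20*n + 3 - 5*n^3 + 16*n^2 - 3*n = -5*n^3 + 27*n^2 - 30*n + 8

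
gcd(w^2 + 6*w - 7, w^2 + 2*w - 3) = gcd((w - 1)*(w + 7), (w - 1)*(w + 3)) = w - 1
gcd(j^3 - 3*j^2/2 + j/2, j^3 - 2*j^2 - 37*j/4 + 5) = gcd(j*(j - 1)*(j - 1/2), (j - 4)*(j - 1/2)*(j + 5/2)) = j - 1/2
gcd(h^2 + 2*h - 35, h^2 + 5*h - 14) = h + 7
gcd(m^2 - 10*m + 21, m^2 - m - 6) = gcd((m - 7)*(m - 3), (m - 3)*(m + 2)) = m - 3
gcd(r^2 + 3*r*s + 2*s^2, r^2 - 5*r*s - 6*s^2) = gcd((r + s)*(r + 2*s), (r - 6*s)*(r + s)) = r + s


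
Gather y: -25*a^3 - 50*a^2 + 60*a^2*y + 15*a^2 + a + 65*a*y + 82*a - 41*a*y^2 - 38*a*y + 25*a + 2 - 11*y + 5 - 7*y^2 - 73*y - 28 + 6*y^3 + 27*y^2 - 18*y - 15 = -25*a^3 - 35*a^2 + 108*a + 6*y^3 + y^2*(20 - 41*a) + y*(60*a^2 + 27*a - 102) - 36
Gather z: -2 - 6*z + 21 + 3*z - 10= 9 - 3*z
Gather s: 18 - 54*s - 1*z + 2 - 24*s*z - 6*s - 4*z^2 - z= s*(-24*z - 60) - 4*z^2 - 2*z + 20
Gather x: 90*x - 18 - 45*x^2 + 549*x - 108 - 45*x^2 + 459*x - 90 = -90*x^2 + 1098*x - 216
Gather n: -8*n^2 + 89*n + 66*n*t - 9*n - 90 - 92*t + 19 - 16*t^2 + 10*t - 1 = -8*n^2 + n*(66*t + 80) - 16*t^2 - 82*t - 72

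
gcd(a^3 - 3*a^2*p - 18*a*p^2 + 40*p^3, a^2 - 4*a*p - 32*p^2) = a + 4*p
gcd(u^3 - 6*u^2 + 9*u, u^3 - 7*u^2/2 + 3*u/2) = u^2 - 3*u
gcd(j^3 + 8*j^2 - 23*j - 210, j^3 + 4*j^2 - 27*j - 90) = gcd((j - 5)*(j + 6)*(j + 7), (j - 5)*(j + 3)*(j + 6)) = j^2 + j - 30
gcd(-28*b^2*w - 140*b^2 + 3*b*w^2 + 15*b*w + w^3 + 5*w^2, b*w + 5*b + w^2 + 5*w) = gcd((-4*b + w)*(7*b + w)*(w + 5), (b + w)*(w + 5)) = w + 5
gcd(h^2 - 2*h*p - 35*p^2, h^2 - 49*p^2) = -h + 7*p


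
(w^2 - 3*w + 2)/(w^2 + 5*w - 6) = (w - 2)/(w + 6)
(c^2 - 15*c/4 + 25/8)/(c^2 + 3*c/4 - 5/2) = (c - 5/2)/(c + 2)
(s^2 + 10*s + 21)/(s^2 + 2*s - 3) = (s + 7)/(s - 1)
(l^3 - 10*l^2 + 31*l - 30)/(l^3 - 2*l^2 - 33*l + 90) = (l - 2)/(l + 6)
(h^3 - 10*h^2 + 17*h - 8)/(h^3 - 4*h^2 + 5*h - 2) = (h - 8)/(h - 2)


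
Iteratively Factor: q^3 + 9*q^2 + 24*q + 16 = (q + 4)*(q^2 + 5*q + 4) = (q + 1)*(q + 4)*(q + 4)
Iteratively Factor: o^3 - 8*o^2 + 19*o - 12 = (o - 4)*(o^2 - 4*o + 3) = (o - 4)*(o - 1)*(o - 3)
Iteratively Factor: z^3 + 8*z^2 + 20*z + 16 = (z + 2)*(z^2 + 6*z + 8) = (z + 2)*(z + 4)*(z + 2)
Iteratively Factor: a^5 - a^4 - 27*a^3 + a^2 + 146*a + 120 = (a + 2)*(a^4 - 3*a^3 - 21*a^2 + 43*a + 60) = (a - 5)*(a + 2)*(a^3 + 2*a^2 - 11*a - 12) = (a - 5)*(a + 1)*(a + 2)*(a^2 + a - 12) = (a - 5)*(a - 3)*(a + 1)*(a + 2)*(a + 4)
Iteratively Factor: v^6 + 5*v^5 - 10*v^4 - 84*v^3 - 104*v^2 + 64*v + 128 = (v + 4)*(v^5 + v^4 - 14*v^3 - 28*v^2 + 8*v + 32) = (v - 1)*(v + 4)*(v^4 + 2*v^3 - 12*v^2 - 40*v - 32) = (v - 1)*(v + 2)*(v + 4)*(v^3 - 12*v - 16) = (v - 4)*(v - 1)*(v + 2)*(v + 4)*(v^2 + 4*v + 4) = (v - 4)*(v - 1)*(v + 2)^2*(v + 4)*(v + 2)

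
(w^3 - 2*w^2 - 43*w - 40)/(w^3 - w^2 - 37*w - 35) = (w - 8)/(w - 7)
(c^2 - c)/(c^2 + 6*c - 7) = c/(c + 7)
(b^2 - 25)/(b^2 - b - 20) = (b + 5)/(b + 4)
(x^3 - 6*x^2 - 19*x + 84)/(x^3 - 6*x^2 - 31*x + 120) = (x^2 - 3*x - 28)/(x^2 - 3*x - 40)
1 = 1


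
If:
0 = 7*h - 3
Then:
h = 3/7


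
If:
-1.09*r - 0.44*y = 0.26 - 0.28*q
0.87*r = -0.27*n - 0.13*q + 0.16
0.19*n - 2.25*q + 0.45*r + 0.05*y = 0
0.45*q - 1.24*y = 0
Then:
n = 1.31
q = 0.06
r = -0.23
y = 0.02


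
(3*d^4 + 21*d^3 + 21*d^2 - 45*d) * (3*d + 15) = 9*d^5 + 108*d^4 + 378*d^3 + 180*d^2 - 675*d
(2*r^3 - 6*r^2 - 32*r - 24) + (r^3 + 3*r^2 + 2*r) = 3*r^3 - 3*r^2 - 30*r - 24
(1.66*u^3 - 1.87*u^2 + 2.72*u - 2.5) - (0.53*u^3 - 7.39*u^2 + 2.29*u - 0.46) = 1.13*u^3 + 5.52*u^2 + 0.43*u - 2.04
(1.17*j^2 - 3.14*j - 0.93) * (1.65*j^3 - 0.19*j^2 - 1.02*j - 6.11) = 1.9305*j^5 - 5.4033*j^4 - 2.1313*j^3 - 3.7692*j^2 + 20.134*j + 5.6823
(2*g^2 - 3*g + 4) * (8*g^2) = 16*g^4 - 24*g^3 + 32*g^2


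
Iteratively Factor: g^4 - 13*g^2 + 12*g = (g - 1)*(g^3 + g^2 - 12*g) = (g - 1)*(g + 4)*(g^2 - 3*g) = (g - 3)*(g - 1)*(g + 4)*(g)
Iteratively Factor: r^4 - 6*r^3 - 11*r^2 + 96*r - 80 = (r - 4)*(r^3 - 2*r^2 - 19*r + 20) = (r - 4)*(r - 1)*(r^2 - r - 20) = (r - 5)*(r - 4)*(r - 1)*(r + 4)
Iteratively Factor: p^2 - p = (p - 1)*(p)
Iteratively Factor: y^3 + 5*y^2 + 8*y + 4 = (y + 2)*(y^2 + 3*y + 2) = (y + 2)^2*(y + 1)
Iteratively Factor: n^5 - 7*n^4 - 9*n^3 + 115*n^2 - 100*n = (n + 4)*(n^4 - 11*n^3 + 35*n^2 - 25*n) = (n - 1)*(n + 4)*(n^3 - 10*n^2 + 25*n) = n*(n - 1)*(n + 4)*(n^2 - 10*n + 25) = n*(n - 5)*(n - 1)*(n + 4)*(n - 5)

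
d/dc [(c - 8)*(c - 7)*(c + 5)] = 3*c^2 - 20*c - 19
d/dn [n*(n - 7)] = 2*n - 7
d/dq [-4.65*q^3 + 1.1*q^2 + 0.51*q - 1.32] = -13.95*q^2 + 2.2*q + 0.51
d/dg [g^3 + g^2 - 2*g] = 3*g^2 + 2*g - 2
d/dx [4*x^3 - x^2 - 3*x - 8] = 12*x^2 - 2*x - 3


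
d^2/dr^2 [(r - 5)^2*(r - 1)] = 6*r - 22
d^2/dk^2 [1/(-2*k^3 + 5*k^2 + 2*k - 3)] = 2*((6*k - 5)*(2*k^3 - 5*k^2 - 2*k + 3) - 4*(-3*k^2 + 5*k + 1)^2)/(2*k^3 - 5*k^2 - 2*k + 3)^3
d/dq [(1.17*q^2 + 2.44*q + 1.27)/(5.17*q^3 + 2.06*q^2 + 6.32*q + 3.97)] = (-6.0489*q^4 - 25.2296*q^3 - 17.3297*q^2 + 4.0574*q + 1.6604)/(26.7289*q^6 + 21.3004*q^5 + 69.5924*q^4 + 67.0882*q^3 + 56.2988*q^2 + 50.1808*q + 15.7609)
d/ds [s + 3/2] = 1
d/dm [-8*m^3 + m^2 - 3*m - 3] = -24*m^2 + 2*m - 3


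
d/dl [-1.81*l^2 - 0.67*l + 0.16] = -3.62*l - 0.67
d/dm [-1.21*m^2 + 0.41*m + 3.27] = 0.41 - 2.42*m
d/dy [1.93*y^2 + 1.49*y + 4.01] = 3.86*y + 1.49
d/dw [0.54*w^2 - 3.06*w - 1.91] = 1.08*w - 3.06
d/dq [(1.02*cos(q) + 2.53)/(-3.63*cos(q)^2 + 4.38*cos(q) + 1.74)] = (-3.7026*cos(q)^2 - 18.3678*cos(q) + 9.3066)*sin(q)/(13.1769*cos(q)^4 - 31.7988*cos(q)^3 + 6.552*cos(q)^2 + 15.2424*cos(q) + 3.0276)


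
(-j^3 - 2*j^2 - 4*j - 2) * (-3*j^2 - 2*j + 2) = 3*j^5 + 8*j^4 + 14*j^3 + 10*j^2 - 4*j - 4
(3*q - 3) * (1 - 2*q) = -6*q^2 + 9*q - 3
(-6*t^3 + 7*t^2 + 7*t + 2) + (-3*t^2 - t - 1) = -6*t^3 + 4*t^2 + 6*t + 1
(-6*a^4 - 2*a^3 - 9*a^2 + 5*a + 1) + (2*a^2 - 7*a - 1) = -6*a^4 - 2*a^3 - 7*a^2 - 2*a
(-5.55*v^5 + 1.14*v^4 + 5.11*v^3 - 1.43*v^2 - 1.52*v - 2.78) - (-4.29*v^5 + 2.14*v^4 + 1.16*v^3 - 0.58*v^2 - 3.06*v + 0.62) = -1.26*v^5 - 1.0*v^4 + 3.95*v^3 - 0.85*v^2 + 1.54*v - 3.4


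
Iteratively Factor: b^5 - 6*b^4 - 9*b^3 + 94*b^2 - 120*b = (b + 4)*(b^4 - 10*b^3 + 31*b^2 - 30*b) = (b - 3)*(b + 4)*(b^3 - 7*b^2 + 10*b) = (b - 3)*(b - 2)*(b + 4)*(b^2 - 5*b) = (b - 5)*(b - 3)*(b - 2)*(b + 4)*(b)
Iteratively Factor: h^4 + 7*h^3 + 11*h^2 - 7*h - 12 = (h + 4)*(h^3 + 3*h^2 - h - 3) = (h + 3)*(h + 4)*(h^2 - 1) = (h - 1)*(h + 3)*(h + 4)*(h + 1)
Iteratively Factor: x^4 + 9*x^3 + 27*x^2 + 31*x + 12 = (x + 4)*(x^3 + 5*x^2 + 7*x + 3) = (x + 3)*(x + 4)*(x^2 + 2*x + 1) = (x + 1)*(x + 3)*(x + 4)*(x + 1)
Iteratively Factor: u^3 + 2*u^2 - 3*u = (u - 1)*(u^2 + 3*u) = u*(u - 1)*(u + 3)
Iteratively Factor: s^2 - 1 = (s + 1)*(s - 1)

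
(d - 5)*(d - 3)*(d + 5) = d^3 - 3*d^2 - 25*d + 75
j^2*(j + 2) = j^3 + 2*j^2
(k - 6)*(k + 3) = k^2 - 3*k - 18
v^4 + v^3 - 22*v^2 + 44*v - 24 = (v - 2)^2*(v - 1)*(v + 6)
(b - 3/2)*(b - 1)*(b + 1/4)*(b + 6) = b^4 + 15*b^3/4 - 101*b^2/8 + 45*b/8 + 9/4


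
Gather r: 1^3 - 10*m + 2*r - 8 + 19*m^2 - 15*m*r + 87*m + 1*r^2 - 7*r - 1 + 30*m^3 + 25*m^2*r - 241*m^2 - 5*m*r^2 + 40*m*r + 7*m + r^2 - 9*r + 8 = 30*m^3 - 222*m^2 + 84*m + r^2*(2 - 5*m) + r*(25*m^2 + 25*m - 14)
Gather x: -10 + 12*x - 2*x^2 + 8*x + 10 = -2*x^2 + 20*x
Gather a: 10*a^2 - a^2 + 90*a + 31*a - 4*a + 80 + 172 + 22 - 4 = 9*a^2 + 117*a + 270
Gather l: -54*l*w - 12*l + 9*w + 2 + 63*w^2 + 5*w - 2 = l*(-54*w - 12) + 63*w^2 + 14*w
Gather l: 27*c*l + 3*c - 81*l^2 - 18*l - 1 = 3*c - 81*l^2 + l*(27*c - 18) - 1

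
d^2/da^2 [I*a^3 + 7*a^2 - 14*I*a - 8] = 6*I*a + 14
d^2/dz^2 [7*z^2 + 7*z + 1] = 14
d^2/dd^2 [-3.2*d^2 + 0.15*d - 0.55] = -6.40000000000000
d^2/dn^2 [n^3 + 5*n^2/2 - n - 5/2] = 6*n + 5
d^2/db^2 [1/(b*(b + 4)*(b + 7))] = 2*(6*b^4 + 88*b^3 + 447*b^2 + 924*b + 784)/(b^3*(b^6 + 33*b^5 + 447*b^4 + 3179*b^3 + 12516*b^2 + 25872*b + 21952))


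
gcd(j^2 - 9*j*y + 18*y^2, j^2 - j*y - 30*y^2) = -j + 6*y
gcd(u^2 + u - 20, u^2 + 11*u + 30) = u + 5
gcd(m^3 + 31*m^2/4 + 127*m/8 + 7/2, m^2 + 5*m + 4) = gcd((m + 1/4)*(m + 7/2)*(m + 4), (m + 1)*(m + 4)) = m + 4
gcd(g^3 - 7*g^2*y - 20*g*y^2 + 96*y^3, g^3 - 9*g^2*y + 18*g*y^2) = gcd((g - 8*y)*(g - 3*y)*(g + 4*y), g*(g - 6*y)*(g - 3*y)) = -g + 3*y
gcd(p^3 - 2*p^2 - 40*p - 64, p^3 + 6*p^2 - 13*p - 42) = p + 2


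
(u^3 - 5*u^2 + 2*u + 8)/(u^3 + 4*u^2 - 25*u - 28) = (u - 2)/(u + 7)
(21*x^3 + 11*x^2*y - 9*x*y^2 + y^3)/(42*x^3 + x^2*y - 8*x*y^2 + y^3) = (x + y)/(2*x + y)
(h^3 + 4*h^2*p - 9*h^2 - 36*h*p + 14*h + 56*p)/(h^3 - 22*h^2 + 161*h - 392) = (h^2 + 4*h*p - 2*h - 8*p)/(h^2 - 15*h + 56)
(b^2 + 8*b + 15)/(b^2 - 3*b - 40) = (b + 3)/(b - 8)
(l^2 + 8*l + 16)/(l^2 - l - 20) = (l + 4)/(l - 5)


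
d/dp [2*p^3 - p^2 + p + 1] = 6*p^2 - 2*p + 1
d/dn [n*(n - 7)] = 2*n - 7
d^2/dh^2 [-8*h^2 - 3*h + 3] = -16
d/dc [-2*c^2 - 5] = -4*c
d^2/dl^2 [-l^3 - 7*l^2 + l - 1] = -6*l - 14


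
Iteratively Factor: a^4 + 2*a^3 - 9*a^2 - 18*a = (a + 2)*(a^3 - 9*a) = a*(a + 2)*(a^2 - 9) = a*(a - 3)*(a + 2)*(a + 3)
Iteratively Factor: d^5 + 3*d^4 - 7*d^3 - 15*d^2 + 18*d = (d - 1)*(d^4 + 4*d^3 - 3*d^2 - 18*d) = (d - 1)*(d + 3)*(d^3 + d^2 - 6*d) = (d - 1)*(d + 3)^2*(d^2 - 2*d) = (d - 2)*(d - 1)*(d + 3)^2*(d)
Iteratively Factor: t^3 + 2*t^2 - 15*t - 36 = (t + 3)*(t^2 - t - 12) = (t + 3)^2*(t - 4)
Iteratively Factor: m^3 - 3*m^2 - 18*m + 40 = (m - 2)*(m^2 - m - 20) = (m - 2)*(m + 4)*(m - 5)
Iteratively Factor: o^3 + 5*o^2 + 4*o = (o)*(o^2 + 5*o + 4) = o*(o + 1)*(o + 4)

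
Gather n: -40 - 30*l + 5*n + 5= -30*l + 5*n - 35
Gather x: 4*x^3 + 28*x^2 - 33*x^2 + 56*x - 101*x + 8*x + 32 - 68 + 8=4*x^3 - 5*x^2 - 37*x - 28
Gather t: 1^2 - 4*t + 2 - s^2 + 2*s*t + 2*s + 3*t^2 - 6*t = -s^2 + 2*s + 3*t^2 + t*(2*s - 10) + 3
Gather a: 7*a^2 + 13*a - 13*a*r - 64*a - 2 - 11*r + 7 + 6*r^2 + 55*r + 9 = 7*a^2 + a*(-13*r - 51) + 6*r^2 + 44*r + 14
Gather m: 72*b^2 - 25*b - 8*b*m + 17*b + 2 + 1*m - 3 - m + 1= 72*b^2 - 8*b*m - 8*b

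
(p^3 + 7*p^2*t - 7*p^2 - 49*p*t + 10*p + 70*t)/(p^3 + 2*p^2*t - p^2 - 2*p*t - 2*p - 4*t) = (p^2 + 7*p*t - 5*p - 35*t)/(p^2 + 2*p*t + p + 2*t)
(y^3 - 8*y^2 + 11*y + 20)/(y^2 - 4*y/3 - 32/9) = 9*(-y^3 + 8*y^2 - 11*y - 20)/(-9*y^2 + 12*y + 32)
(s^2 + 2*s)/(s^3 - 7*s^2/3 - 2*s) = 3*(s + 2)/(3*s^2 - 7*s - 6)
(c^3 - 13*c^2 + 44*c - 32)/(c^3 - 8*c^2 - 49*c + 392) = (c^2 - 5*c + 4)/(c^2 - 49)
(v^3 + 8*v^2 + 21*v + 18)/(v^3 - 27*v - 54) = (v + 2)/(v - 6)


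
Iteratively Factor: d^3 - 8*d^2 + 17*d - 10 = (d - 5)*(d^2 - 3*d + 2) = (d - 5)*(d - 2)*(d - 1)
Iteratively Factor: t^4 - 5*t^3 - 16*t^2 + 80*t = (t - 4)*(t^3 - t^2 - 20*t) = t*(t - 4)*(t^2 - t - 20) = t*(t - 4)*(t + 4)*(t - 5)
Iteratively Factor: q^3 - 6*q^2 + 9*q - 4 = (q - 1)*(q^2 - 5*q + 4) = (q - 4)*(q - 1)*(q - 1)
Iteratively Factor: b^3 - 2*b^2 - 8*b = (b - 4)*(b^2 + 2*b) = b*(b - 4)*(b + 2)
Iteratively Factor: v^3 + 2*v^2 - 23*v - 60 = (v + 3)*(v^2 - v - 20) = (v - 5)*(v + 3)*(v + 4)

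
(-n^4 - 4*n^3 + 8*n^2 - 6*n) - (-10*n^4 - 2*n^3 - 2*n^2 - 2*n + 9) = 9*n^4 - 2*n^3 + 10*n^2 - 4*n - 9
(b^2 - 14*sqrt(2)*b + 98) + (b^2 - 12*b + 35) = 2*b^2 - 14*sqrt(2)*b - 12*b + 133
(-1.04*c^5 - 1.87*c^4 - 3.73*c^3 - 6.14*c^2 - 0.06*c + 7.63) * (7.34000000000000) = -7.6336*c^5 - 13.7258*c^4 - 27.3782*c^3 - 45.0676*c^2 - 0.4404*c + 56.0042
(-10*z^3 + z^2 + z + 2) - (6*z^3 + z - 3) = -16*z^3 + z^2 + 5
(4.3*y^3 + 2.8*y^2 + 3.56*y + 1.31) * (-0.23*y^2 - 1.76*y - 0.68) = -0.989*y^5 - 8.212*y^4 - 8.6708*y^3 - 8.4709*y^2 - 4.7264*y - 0.8908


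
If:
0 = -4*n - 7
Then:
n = -7/4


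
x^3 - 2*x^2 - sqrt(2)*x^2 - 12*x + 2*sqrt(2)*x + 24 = (x - 2)*(x - 3*sqrt(2))*(x + 2*sqrt(2))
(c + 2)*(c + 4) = c^2 + 6*c + 8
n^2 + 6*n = n*(n + 6)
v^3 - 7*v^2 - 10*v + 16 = (v - 8)*(v - 1)*(v + 2)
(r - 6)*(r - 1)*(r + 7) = r^3 - 43*r + 42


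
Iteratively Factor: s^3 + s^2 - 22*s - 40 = (s - 5)*(s^2 + 6*s + 8) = (s - 5)*(s + 4)*(s + 2)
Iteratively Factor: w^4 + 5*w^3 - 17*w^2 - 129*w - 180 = (w + 3)*(w^3 + 2*w^2 - 23*w - 60) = (w + 3)^2*(w^2 - w - 20) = (w - 5)*(w + 3)^2*(w + 4)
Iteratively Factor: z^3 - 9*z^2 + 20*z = (z - 5)*(z^2 - 4*z) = z*(z - 5)*(z - 4)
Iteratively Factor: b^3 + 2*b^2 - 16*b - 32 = (b - 4)*(b^2 + 6*b + 8) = (b - 4)*(b + 2)*(b + 4)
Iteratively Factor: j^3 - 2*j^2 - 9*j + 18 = (j - 3)*(j^2 + j - 6) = (j - 3)*(j + 3)*(j - 2)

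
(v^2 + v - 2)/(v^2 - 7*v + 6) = (v + 2)/(v - 6)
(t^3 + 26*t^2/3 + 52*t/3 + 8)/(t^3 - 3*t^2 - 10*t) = (t^2 + 20*t/3 + 4)/(t*(t - 5))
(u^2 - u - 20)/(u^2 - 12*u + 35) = (u + 4)/(u - 7)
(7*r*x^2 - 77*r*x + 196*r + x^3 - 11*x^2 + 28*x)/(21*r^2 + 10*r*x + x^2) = (x^2 - 11*x + 28)/(3*r + x)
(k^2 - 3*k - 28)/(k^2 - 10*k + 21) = (k + 4)/(k - 3)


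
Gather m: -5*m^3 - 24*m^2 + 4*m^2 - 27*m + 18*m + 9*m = -5*m^3 - 20*m^2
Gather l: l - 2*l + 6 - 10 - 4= -l - 8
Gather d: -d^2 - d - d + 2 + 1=-d^2 - 2*d + 3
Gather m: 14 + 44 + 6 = 64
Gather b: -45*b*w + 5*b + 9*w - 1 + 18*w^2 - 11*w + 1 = b*(5 - 45*w) + 18*w^2 - 2*w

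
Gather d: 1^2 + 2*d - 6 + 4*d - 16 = 6*d - 21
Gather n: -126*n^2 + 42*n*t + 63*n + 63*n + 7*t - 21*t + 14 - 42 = -126*n^2 + n*(42*t + 126) - 14*t - 28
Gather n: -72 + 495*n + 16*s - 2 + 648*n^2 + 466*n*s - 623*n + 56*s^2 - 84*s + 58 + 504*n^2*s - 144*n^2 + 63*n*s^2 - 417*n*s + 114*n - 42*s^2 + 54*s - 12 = n^2*(504*s + 504) + n*(63*s^2 + 49*s - 14) + 14*s^2 - 14*s - 28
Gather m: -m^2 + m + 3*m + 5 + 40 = -m^2 + 4*m + 45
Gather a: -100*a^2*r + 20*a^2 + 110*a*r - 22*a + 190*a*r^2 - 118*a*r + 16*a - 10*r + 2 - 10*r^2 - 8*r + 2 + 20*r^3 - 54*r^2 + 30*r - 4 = a^2*(20 - 100*r) + a*(190*r^2 - 8*r - 6) + 20*r^3 - 64*r^2 + 12*r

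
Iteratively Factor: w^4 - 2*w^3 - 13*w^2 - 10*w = (w)*(w^3 - 2*w^2 - 13*w - 10) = w*(w + 1)*(w^2 - 3*w - 10) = w*(w + 1)*(w + 2)*(w - 5)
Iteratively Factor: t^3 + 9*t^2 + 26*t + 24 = (t + 3)*(t^2 + 6*t + 8) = (t + 2)*(t + 3)*(t + 4)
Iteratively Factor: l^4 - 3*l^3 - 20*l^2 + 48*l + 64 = (l + 4)*(l^3 - 7*l^2 + 8*l + 16) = (l - 4)*(l + 4)*(l^2 - 3*l - 4) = (l - 4)*(l + 1)*(l + 4)*(l - 4)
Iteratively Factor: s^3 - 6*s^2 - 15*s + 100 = (s + 4)*(s^2 - 10*s + 25) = (s - 5)*(s + 4)*(s - 5)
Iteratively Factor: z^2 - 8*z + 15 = (z - 5)*(z - 3)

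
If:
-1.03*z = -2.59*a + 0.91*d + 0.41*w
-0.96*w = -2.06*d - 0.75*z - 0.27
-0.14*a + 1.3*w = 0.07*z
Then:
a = 0.297419509782133*z - 0.0477053746173533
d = -0.324057811010187*z - 0.133462136799318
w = 0.0858759472073067*z - 0.00513750188186882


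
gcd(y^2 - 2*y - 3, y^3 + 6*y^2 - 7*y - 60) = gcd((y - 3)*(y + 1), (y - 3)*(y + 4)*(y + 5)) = y - 3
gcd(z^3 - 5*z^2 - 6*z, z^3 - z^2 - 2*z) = z^2 + z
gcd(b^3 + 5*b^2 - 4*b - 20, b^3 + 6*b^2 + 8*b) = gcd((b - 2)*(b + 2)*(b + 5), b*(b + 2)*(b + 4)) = b + 2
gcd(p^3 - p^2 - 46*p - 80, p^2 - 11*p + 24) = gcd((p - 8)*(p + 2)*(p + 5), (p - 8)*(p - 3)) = p - 8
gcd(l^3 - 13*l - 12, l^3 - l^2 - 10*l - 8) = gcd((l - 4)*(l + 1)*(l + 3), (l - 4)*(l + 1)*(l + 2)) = l^2 - 3*l - 4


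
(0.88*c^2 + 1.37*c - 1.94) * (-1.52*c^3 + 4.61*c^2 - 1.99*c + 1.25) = -1.3376*c^5 + 1.9744*c^4 + 7.5133*c^3 - 10.5697*c^2 + 5.5731*c - 2.425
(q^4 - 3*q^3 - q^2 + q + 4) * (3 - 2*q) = -2*q^5 + 9*q^4 - 7*q^3 - 5*q^2 - 5*q + 12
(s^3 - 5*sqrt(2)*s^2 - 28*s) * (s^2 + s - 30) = s^5 - 5*sqrt(2)*s^4 + s^4 - 58*s^3 - 5*sqrt(2)*s^3 - 28*s^2 + 150*sqrt(2)*s^2 + 840*s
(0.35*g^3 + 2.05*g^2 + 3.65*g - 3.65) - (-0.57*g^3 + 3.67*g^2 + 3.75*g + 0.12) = 0.92*g^3 - 1.62*g^2 - 0.1*g - 3.77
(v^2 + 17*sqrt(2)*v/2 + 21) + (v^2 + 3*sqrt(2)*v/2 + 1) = 2*v^2 + 10*sqrt(2)*v + 22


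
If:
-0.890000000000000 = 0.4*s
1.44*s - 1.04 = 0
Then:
No Solution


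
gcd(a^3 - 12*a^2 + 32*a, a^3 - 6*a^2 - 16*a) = a^2 - 8*a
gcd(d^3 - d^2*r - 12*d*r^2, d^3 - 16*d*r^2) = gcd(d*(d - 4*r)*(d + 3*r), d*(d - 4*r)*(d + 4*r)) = -d^2 + 4*d*r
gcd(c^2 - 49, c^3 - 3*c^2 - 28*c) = c - 7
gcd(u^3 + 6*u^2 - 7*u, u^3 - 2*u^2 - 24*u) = u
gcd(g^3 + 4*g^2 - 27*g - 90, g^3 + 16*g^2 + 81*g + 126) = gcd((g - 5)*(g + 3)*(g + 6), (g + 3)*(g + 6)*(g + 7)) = g^2 + 9*g + 18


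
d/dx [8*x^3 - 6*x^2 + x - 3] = 24*x^2 - 12*x + 1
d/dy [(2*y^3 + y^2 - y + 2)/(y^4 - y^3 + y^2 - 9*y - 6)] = ((-6*y^2 - 2*y + 1)*(-y^4 + y^3 - y^2 + 9*y + 6) - (2*y^3 + y^2 - y + 2)*(4*y^3 - 3*y^2 + 2*y - 9))/(-y^4 + y^3 - y^2 + 9*y + 6)^2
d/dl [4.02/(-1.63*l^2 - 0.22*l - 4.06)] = (13.1052*l + 0.8844)/(1.63*l^2 + 0.22*l + 4.06)^2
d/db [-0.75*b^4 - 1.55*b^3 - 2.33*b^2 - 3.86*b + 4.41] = -3.0*b^3 - 4.65*b^2 - 4.66*b - 3.86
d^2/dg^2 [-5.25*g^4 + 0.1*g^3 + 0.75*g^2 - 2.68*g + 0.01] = -63.0*g^2 + 0.6*g + 1.5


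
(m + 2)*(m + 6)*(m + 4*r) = m^3 + 4*m^2*r + 8*m^2 + 32*m*r + 12*m + 48*r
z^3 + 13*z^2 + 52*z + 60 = (z + 2)*(z + 5)*(z + 6)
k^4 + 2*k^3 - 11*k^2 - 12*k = k*(k - 3)*(k + 1)*(k + 4)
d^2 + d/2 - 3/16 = (d - 1/4)*(d + 3/4)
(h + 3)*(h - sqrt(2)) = h^2 - sqrt(2)*h + 3*h - 3*sqrt(2)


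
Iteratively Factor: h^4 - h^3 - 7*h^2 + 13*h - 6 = (h - 1)*(h^3 - 7*h + 6) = (h - 2)*(h - 1)*(h^2 + 2*h - 3) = (h - 2)*(h - 1)^2*(h + 3)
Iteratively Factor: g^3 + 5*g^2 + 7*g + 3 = (g + 3)*(g^2 + 2*g + 1) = (g + 1)*(g + 3)*(g + 1)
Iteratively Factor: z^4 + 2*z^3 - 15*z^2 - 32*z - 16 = (z + 1)*(z^3 + z^2 - 16*z - 16) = (z + 1)*(z + 4)*(z^2 - 3*z - 4) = (z + 1)^2*(z + 4)*(z - 4)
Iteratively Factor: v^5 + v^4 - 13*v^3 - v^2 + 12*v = (v + 1)*(v^4 - 13*v^2 + 12*v) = v*(v + 1)*(v^3 - 13*v + 12) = v*(v - 1)*(v + 1)*(v^2 + v - 12) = v*(v - 3)*(v - 1)*(v + 1)*(v + 4)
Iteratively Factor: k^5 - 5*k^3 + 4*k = (k - 2)*(k^4 + 2*k^3 - k^2 - 2*k) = (k - 2)*(k - 1)*(k^3 + 3*k^2 + 2*k) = (k - 2)*(k - 1)*(k + 2)*(k^2 + k) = k*(k - 2)*(k - 1)*(k + 2)*(k + 1)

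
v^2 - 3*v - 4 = (v - 4)*(v + 1)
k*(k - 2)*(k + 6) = k^3 + 4*k^2 - 12*k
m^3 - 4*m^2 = m^2*(m - 4)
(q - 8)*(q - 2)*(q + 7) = q^3 - 3*q^2 - 54*q + 112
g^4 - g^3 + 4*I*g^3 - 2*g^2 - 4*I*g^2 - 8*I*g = g*(g - 2)*(g + 1)*(g + 4*I)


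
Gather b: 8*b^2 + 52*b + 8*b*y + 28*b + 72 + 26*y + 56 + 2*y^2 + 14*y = 8*b^2 + b*(8*y + 80) + 2*y^2 + 40*y + 128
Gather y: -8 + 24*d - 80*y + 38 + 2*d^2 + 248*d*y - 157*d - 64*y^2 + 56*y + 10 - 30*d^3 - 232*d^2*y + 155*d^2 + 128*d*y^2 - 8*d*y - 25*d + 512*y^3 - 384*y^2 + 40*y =-30*d^3 + 157*d^2 - 158*d + 512*y^3 + y^2*(128*d - 448) + y*(-232*d^2 + 240*d + 16) + 40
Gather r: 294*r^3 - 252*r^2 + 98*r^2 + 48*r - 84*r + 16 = 294*r^3 - 154*r^2 - 36*r + 16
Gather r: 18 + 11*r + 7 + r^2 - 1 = r^2 + 11*r + 24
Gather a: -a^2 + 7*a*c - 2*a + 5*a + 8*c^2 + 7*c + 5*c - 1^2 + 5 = -a^2 + a*(7*c + 3) + 8*c^2 + 12*c + 4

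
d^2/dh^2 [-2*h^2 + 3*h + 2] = -4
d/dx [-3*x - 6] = -3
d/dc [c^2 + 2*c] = 2*c + 2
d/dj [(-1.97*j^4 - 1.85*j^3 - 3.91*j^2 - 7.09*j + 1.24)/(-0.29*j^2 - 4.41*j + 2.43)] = (1.1426*j^5 + 26.5996*j^4 - 2.8314*j^3 + 1.7005*j^2 - 18.2834*j - 11.7603)/(0.0841*j^4 + 2.5578*j^3 + 18.0387*j^2 - 21.4326*j + 5.9049)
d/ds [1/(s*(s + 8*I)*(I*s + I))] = I*(s*(s + 1) + s*(s + 8*I) + (s + 1)*(s + 8*I))/(s^2*(s + 1)^2*(s + 8*I)^2)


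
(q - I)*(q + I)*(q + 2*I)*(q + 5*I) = q^4 + 7*I*q^3 - 9*q^2 + 7*I*q - 10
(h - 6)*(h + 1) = h^2 - 5*h - 6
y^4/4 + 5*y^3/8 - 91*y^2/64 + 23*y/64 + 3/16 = (y/4 + 1)*(y - 1)*(y - 3/4)*(y + 1/4)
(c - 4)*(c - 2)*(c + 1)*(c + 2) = c^4 - 3*c^3 - 8*c^2 + 12*c + 16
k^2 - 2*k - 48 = (k - 8)*(k + 6)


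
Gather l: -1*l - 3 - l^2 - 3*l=-l^2 - 4*l - 3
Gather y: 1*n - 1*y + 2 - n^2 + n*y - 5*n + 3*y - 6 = -n^2 - 4*n + y*(n + 2) - 4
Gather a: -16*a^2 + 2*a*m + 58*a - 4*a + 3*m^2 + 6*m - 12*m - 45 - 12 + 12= -16*a^2 + a*(2*m + 54) + 3*m^2 - 6*m - 45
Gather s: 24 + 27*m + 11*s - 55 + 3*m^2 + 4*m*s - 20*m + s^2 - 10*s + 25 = 3*m^2 + 7*m + s^2 + s*(4*m + 1) - 6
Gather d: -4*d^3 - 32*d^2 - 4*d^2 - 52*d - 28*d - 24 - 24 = -4*d^3 - 36*d^2 - 80*d - 48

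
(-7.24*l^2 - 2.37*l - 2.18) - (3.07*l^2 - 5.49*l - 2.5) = -10.31*l^2 + 3.12*l + 0.32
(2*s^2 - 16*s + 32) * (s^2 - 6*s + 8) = 2*s^4 - 28*s^3 + 144*s^2 - 320*s + 256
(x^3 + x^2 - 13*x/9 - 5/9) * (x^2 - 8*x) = x^5 - 7*x^4 - 85*x^3/9 + 11*x^2 + 40*x/9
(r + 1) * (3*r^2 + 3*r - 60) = 3*r^3 + 6*r^2 - 57*r - 60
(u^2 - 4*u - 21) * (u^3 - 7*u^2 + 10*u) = u^5 - 11*u^4 + 17*u^3 + 107*u^2 - 210*u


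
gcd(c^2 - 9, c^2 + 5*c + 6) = c + 3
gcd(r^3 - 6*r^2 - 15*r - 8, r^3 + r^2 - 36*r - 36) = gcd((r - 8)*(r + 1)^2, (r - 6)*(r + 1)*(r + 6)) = r + 1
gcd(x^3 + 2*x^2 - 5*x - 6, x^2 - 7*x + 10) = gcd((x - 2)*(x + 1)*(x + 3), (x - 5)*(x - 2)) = x - 2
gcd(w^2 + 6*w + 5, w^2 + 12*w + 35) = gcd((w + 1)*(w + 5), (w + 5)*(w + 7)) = w + 5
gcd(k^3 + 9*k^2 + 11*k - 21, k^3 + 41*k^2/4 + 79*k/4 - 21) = k + 7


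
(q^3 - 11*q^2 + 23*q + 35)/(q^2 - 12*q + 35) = q + 1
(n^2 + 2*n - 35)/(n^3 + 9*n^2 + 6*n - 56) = (n - 5)/(n^2 + 2*n - 8)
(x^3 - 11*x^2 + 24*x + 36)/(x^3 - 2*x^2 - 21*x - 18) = (x - 6)/(x + 3)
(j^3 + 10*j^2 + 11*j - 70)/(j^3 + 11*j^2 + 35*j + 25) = (j^2 + 5*j - 14)/(j^2 + 6*j + 5)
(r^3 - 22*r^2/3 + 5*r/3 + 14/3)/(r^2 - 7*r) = r - 1/3 - 2/(3*r)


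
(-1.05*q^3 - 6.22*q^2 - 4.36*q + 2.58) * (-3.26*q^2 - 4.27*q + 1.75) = 3.423*q^5 + 24.7607*q^4 + 38.9355*q^3 - 0.678599999999999*q^2 - 18.6466*q + 4.515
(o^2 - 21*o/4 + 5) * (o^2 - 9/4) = o^4 - 21*o^3/4 + 11*o^2/4 + 189*o/16 - 45/4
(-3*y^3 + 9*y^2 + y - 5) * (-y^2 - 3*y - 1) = 3*y^5 - 25*y^3 - 7*y^2 + 14*y + 5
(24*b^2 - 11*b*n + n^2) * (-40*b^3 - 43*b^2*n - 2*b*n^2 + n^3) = -960*b^5 - 592*b^4*n + 385*b^3*n^2 + 3*b^2*n^3 - 13*b*n^4 + n^5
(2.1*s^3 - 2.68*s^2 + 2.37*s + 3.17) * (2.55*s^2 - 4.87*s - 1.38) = 5.355*s^5 - 17.061*s^4 + 16.1971*s^3 + 0.239999999999998*s^2 - 18.7085*s - 4.3746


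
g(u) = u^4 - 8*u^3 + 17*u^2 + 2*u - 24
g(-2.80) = 340.76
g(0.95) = -12.80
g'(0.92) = 16.08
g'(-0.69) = -34.20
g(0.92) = -13.28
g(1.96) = -0.25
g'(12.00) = 3866.00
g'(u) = 4*u^3 - 24*u^2 + 34*u + 2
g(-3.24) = 530.28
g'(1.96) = 6.56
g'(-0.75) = -38.69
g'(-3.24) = -496.15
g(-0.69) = -14.43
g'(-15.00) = -19408.00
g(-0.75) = -12.25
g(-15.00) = 81396.00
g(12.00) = 9360.00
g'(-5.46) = -1550.20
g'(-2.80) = -369.17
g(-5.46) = 2662.78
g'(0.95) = 16.07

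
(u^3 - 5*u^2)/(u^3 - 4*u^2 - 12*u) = u*(5 - u)/(-u^2 + 4*u + 12)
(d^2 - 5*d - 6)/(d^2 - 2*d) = (d^2 - 5*d - 6)/(d*(d - 2))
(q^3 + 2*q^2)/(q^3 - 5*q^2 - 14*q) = q/(q - 7)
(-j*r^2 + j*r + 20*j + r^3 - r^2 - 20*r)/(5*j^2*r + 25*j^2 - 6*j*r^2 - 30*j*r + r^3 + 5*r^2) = (r^2 - r - 20)/(-5*j*r - 25*j + r^2 + 5*r)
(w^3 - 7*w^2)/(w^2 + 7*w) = w*(w - 7)/(w + 7)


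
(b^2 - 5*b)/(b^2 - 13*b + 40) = b/(b - 8)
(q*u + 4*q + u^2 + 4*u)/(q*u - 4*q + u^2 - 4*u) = (u + 4)/(u - 4)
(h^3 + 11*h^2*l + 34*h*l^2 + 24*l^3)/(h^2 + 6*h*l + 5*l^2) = (h^2 + 10*h*l + 24*l^2)/(h + 5*l)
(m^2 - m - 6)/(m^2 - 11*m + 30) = (m^2 - m - 6)/(m^2 - 11*m + 30)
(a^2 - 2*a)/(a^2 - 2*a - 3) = a*(2 - a)/(-a^2 + 2*a + 3)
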